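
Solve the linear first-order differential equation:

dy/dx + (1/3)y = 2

Using integrating factor method:

General solution: y = 6 + Ce^(-x/3)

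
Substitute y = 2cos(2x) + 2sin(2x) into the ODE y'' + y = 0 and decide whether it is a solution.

Verification:
y'' = -8cos(2x) - 8sin(2x)
y'' + y ≠ 0 (frequency mismatch: got 4 instead of 1)

No, it is not a solution.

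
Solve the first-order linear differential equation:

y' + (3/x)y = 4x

Using integrating factor method:

General solution: y = (4/5)x^2 + Cx^(-3)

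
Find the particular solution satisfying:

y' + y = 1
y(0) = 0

General solution: y = 1 + Ce^(-x)
Applying y(0) = 0: C = 0 - 1 = -1
Particular solution: y = 1 - e^(-x)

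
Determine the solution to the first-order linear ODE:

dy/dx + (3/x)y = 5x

Using integrating factor method:

General solution: y = x^2 + Cx^(-3)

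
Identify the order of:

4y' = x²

The order is 1 (highest derivative is of order 1).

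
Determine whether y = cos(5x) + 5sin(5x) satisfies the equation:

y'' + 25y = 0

Verification:
y'' = -25cos(5x) - 125sin(5x)
y'' + 25y = 0 ✓

Yes, it is a solution.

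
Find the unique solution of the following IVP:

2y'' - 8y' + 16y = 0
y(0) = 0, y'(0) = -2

General solution: y = e^(2x)(C₁cos(2x) + C₂sin(2x))
Complex roots r = 2 ± 2i
Applying ICs: C₁ = 0, C₂ = -1
Particular solution: y = e^(2x)(-sin(2x))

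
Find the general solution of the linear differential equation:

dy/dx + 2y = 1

Using integrating factor method:

General solution: y = 1/2 + Ce^(-2x)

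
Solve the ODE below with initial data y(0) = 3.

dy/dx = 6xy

General solution: y = Ce^(3x²)
Applying IC y(0) = 3:
Particular solution: y = 3e^(3x²)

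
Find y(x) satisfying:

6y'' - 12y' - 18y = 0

Characteristic equation: 6r² - 12r - 18 = 0
Divide by 6: r² - 2r - 3 = 0
Roots: r = 3, -1 (distinct real)
General solution: y = C₁e^(3x) + C₂e^(-x)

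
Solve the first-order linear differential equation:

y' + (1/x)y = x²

Using integrating factor method:

General solution: y = (1/4)x^3 + C/x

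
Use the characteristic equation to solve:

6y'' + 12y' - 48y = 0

Characteristic equation: 6r² + 12r - 48 = 0
Divide by 6: r² + 2r - 8 = 0
Roots: r = 2, -4 (distinct real)
General solution: y = C₁e^(2x) + C₂e^(-4x)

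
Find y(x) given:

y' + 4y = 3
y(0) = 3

General solution: y = 3/4 + Ce^(-4x)
Applying y(0) = 3: C = 3 - 3/4 = 9/4
Particular solution: y = 3/4 + (9/4)e^(-4x)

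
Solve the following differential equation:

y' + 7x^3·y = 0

Using integrating factor method:

General solution: y = Ce^(-7x^4/4)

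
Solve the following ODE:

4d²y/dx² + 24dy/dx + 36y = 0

Characteristic equation: 4r² + 24r + 36 = 0
Divide by 4: r² + 6r + 9 = 0
Factored: (r + 3)² = 0
Repeated root: r = -3
General solution: y = (C₁ + C₂x)e^(-3x)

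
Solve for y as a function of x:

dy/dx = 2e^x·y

Separating variables and integrating:
ln|y| = 2e^x + C

General solution: y = Ce^(2e^x)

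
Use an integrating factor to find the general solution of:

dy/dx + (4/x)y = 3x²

Using integrating factor method:

General solution: y = (3/7)x^3 + Cx^(-4)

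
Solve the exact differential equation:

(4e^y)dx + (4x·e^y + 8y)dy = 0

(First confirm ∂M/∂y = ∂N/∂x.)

Verify exactness: ∂M/∂y = ∂N/∂x ✓
Find F(x,y) such that ∂F/∂x = M, ∂F/∂y = N
Solution: 4x·e^y + 4y² = C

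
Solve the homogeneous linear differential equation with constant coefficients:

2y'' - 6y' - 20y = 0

Characteristic equation: 2r² - 6r - 20 = 0
Divide by 2: r² - 3r - 10 = 0
Roots: r = 5, -2 (distinct real)
General solution: y = C₁e^(5x) + C₂e^(-2x)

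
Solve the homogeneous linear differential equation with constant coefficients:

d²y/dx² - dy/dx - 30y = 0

Characteristic equation: r² - r - 30 = 0
Roots: r = 6, -5 (distinct real)
General solution: y = C₁e^(6x) + C₂e^(-5x)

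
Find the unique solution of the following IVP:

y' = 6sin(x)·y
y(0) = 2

General solution: y = Ce^(-6cos(x))
Applying IC y(0) = 2:
Particular solution: y = 2e^(6(1-cos(x)))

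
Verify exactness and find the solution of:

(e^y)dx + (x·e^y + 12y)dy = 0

Verify exactness: ∂M/∂y = ∂N/∂x ✓
Find F(x,y) such that ∂F/∂x = M, ∂F/∂y = N
Solution: x·e^y + 6y² = C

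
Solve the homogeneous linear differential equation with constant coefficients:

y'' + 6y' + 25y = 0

Characteristic equation: r² + 6r + 25 = 0
Roots: r = -3 ± 4i (complex conjugates)
General solution: y = e^(-3x)(C₁cos(4x) + C₂sin(4x))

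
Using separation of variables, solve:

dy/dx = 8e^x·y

Separating variables and integrating:
ln|y| = 8e^x + C

General solution: y = Ce^(8e^x)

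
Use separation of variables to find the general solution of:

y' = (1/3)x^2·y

Separating variables and integrating:
ln|y| = x^3/9 + C

General solution: y = Ce^(x^3/9)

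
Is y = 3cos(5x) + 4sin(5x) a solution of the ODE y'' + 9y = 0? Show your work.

Verification:
y'' = -75cos(5x) - 100sin(5x)
y'' + 9y ≠ 0 (frequency mismatch: got 25 instead of 9)

No, it is not a solution.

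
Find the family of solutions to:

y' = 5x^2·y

Separating variables and integrating:
ln|y| = 5x^3/3 + C

General solution: y = Ce^(5x^3/3)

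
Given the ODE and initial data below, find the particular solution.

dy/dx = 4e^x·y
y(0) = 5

General solution: y = Ce^(4e^x)
Applying IC y(0) = 5:
Particular solution: y = 5e^(4(e^x - 1))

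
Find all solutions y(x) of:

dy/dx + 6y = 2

Using integrating factor method:

General solution: y = 1/3 + Ce^(-6x)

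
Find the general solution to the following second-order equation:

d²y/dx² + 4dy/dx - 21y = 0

Characteristic equation: r² + 4r - 21 = 0
Roots: r = 3, -7 (distinct real)
General solution: y = C₁e^(3x) + C₂e^(-7x)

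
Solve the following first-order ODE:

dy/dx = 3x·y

Separating variables and integrating:
ln|y| = 3x^2/2 + C

General solution: y = Ce^(3x^2/2)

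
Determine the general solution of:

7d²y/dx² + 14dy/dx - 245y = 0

Characteristic equation: 7r² + 14r - 245 = 0
Divide by 7: r² + 2r - 35 = 0
Roots: r = 5, -7 (distinct real)
General solution: y = C₁e^(5x) + C₂e^(-7x)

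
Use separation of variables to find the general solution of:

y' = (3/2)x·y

Separating variables and integrating:
ln|y| = 3x^2/4 + C

General solution: y = Ce^(3x^2/4)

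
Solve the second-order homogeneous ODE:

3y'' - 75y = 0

Characteristic equation: 3r² - 75 = 0
Divide by 3: r² - 25 = 0
Roots: r = 5, -5 (distinct real)
General solution: y = C₁e^(5x) + C₂e^(-5x)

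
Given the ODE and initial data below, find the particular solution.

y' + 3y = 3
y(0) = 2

General solution: y = 1 + Ce^(-3x)
Applying y(0) = 2: C = 2 - 1 = 1
Particular solution: y = 1 + e^(-3x)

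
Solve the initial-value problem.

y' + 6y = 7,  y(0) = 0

General solution: y = 7/6 + Ce^(-6x)
Applying y(0) = 0: C = 0 - 7/6 = -7/6
Particular solution: y = 7/6 - (7/6)e^(-6x)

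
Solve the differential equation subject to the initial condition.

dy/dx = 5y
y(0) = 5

General solution: y = Ce^(5x)
Applying IC y(0) = 5:
Particular solution: y = 5e^(5x)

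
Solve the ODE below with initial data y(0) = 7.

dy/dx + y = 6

General solution: y = 6 + Ce^(-x)
Applying y(0) = 7: C = 7 - 6 = 1
Particular solution: y = 6 + e^(-x)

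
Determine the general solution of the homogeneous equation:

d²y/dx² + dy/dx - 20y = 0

Characteristic equation: r² + r - 20 = 0
Roots: r = 4, -5 (distinct real)
General solution: y = C₁e^(4x) + C₂e^(-5x)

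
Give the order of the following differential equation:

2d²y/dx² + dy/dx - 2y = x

The order is 2 (highest derivative is of order 2).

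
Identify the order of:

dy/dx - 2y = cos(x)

The order is 1 (highest derivative is of order 1).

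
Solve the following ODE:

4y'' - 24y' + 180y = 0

Characteristic equation: 4r² - 24r + 180 = 0
Divide by 4: r² - 6r + 45 = 0
Roots: r = 3 ± 6i (complex conjugates)
General solution: y = e^(3x)(C₁cos(6x) + C₂sin(6x))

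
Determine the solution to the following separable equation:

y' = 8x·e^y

Separating variables and integrating:
-e^(-y) = 4x² + C

General solution: y = -ln(C - 4x²)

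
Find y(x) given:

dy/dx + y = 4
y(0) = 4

General solution: y = 4 + Ce^(-x)
Applying y(0) = 4: C = 4 - 4 = 0
Particular solution: y = 4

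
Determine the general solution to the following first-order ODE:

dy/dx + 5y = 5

Using integrating factor method:

General solution: y = 1 + Ce^(-5x)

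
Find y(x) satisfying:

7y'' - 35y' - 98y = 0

Characteristic equation: 7r² - 35r - 98 = 0
Divide by 7: r² - 5r - 14 = 0
Roots: r = 7, -2 (distinct real)
General solution: y = C₁e^(7x) + C₂e^(-2x)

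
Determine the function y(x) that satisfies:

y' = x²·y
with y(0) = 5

General solution: y = Ce^(x³/3)
Applying IC y(0) = 5:
Particular solution: y = 5e^(x³/3)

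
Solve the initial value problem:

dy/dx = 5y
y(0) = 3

General solution: y = Ce^(5x)
Applying IC y(0) = 3:
Particular solution: y = 3e^(5x)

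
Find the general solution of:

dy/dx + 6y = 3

Using integrating factor method:

General solution: y = 1/2 + Ce^(-6x)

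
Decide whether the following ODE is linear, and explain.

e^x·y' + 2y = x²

Linear (y and its derivatives appear to the first power only, no products of y terms)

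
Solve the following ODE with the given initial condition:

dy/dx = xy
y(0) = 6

General solution: y = Ce^(x²/2)
Applying IC y(0) = 6:
Particular solution: y = 6e^(x²/2)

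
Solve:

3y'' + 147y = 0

Characteristic equation: 3r² + 147 = 0
Divide by 3: r² + 49 = 0
Roots: r = ±7i (complex conjugates)
General solution: y = C₁cos(7x) + C₂sin(7x)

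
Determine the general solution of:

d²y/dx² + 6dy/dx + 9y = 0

Characteristic equation: r² + 6r + 9 = 0
Factored: (r + 3)² = 0
Repeated root: r = -3
General solution: y = (C₁ + C₂x)e^(-3x)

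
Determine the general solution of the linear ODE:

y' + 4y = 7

Using integrating factor method:

General solution: y = 7/4 + Ce^(-4x)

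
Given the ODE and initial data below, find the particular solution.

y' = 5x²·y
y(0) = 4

General solution: y = Ce^(5x³/3)
Applying IC y(0) = 4:
Particular solution: y = 4e^(5x³/3)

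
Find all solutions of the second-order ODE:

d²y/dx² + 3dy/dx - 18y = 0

Characteristic equation: r² + 3r - 18 = 0
Roots: r = 3, -6 (distinct real)
General solution: y = C₁e^(3x) + C₂e^(-6x)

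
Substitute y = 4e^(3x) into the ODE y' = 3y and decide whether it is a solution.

Verification:
y = 4e^(3x)
y' = 12e^(3x)
3y = 12e^(3x)
y' = 3y ✓

Yes, it is a solution.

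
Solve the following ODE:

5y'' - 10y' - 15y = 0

Characteristic equation: 5r² - 10r - 15 = 0
Divide by 5: r² - 2r - 3 = 0
Roots: r = 3, -1 (distinct real)
General solution: y = C₁e^(3x) + C₂e^(-x)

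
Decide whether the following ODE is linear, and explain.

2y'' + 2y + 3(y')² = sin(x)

Nonlinear ((y')² term)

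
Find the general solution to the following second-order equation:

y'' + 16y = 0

Characteristic equation: r² + 16 = 0
Roots: r = ±4i (complex conjugates)
General solution: y = C₁cos(4x) + C₂sin(4x)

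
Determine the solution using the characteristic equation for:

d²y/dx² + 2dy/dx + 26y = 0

Characteristic equation: r² + 2r + 26 = 0
Roots: r = -1 ± 5i (complex conjugates)
General solution: y = e^(-x)(C₁cos(5x) + C₂sin(5x))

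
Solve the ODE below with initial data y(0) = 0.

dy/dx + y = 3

General solution: y = 3 + Ce^(-x)
Applying y(0) = 0: C = 0 - 3 = -3
Particular solution: y = 3 - 3e^(-x)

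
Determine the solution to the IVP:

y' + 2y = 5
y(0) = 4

General solution: y = 5/2 + Ce^(-2x)
Applying y(0) = 4: C = 4 - 5/2 = 3/2
Particular solution: y = 5/2 + (3/2)e^(-2x)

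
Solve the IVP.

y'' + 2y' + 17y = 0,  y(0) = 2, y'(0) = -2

General solution: y = e^(-x)(C₁cos(4x) + C₂sin(4x))
Complex roots r = -1 ± 4i
Applying ICs: C₁ = 2, C₂ = 0
Particular solution: y = e^(-x)(2cos(4x))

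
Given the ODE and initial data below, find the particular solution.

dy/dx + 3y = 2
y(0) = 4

General solution: y = 2/3 + Ce^(-3x)
Applying y(0) = 4: C = 4 - 2/3 = 10/3
Particular solution: y = 2/3 + (10/3)e^(-3x)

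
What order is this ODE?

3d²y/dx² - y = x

The order is 2 (highest derivative is of order 2).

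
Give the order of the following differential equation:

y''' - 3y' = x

The order is 3 (highest derivative is of order 3).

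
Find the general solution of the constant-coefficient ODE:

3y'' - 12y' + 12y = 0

Characteristic equation: 3r² - 12r + 12 = 0
Divide by 3: r² - 4r + 4 = 0
Factored: (r - 2)² = 0
Repeated root: r = 2
General solution: y = (C₁ + C₂x)e^(2x)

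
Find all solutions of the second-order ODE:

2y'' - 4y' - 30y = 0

Characteristic equation: 2r² - 4r - 30 = 0
Divide by 2: r² - 2r - 15 = 0
Roots: r = 5, -3 (distinct real)
General solution: y = C₁e^(5x) + C₂e^(-3x)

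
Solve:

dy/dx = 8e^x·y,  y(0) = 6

General solution: y = Ce^(8e^x)
Applying IC y(0) = 6:
Particular solution: y = 6e^(8(e^x - 1))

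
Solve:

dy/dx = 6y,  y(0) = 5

General solution: y = Ce^(6x)
Applying IC y(0) = 5:
Particular solution: y = 5e^(6x)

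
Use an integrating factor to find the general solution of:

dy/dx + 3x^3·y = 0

Using integrating factor method:

General solution: y = Ce^(-3x^4/4)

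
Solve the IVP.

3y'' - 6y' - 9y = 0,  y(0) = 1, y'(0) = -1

General solution: y = C₁e^(3x) + C₂e^(-x)
Applying ICs: C₁ = 0, C₂ = 1
Particular solution: y = e^(-x)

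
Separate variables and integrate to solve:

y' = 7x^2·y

Separating variables and integrating:
ln|y| = 7x^3/3 + C

General solution: y = Ce^(7x^3/3)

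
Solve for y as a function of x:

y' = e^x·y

Separating variables and integrating:
ln|y| = e^x + C

General solution: y = Ce^(e^x)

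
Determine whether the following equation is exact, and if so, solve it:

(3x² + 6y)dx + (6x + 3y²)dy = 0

Verify exactness: ∂M/∂y = ∂N/∂x ✓
Find F(x,y) such that ∂F/∂x = M, ∂F/∂y = N
Solution: x³ + 6xy + y³ = C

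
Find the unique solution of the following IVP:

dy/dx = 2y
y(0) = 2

General solution: y = Ce^(2x)
Applying IC y(0) = 2:
Particular solution: y = 2e^(2x)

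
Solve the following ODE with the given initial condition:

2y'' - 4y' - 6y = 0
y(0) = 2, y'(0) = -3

General solution: y = C₁e^(3x) + C₂e^(-x)
Applying ICs: C₁ = -1/4, C₂ = 9/4
Particular solution: y = -(1/4)e^(3x) + (9/4)e^(-x)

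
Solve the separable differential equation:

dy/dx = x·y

Separating variables and integrating:
ln|y| = x^2/2 + C

General solution: y = Ce^(x^2/2)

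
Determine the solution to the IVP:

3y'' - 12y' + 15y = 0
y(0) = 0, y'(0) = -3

General solution: y = e^(2x)(C₁cos(x) + C₂sin(x))
Complex roots r = 2 ± i
Applying ICs: C₁ = 0, C₂ = -3
Particular solution: y = e^(2x)(-3sin(x))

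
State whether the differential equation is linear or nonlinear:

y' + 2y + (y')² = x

Nonlinear ((y')² term)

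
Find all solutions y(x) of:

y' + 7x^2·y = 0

Using integrating factor method:

General solution: y = Ce^(-7x^3/3)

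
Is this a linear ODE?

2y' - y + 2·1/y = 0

No. Nonlinear (1/y term)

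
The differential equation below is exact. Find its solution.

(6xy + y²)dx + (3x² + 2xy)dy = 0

Verify exactness: ∂M/∂y = ∂N/∂x ✓
Find F(x,y) such that ∂F/∂x = M, ∂F/∂y = N
Solution: 3x²y + xy² = C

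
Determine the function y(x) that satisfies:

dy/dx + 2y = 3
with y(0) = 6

General solution: y = 3/2 + Ce^(-2x)
Applying y(0) = 6: C = 6 - 3/2 = 9/2
Particular solution: y = 3/2 + (9/2)e^(-2x)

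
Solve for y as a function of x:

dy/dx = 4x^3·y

Separating variables and integrating:
ln|y| = x^4 + C

General solution: y = Ce^(x^4)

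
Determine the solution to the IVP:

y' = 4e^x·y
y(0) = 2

General solution: y = Ce^(4e^x)
Applying IC y(0) = 2:
Particular solution: y = 2e^(4(e^x - 1))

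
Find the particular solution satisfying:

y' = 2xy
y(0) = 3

General solution: y = Ce^(x²)
Applying IC y(0) = 3:
Particular solution: y = 3e^(x²)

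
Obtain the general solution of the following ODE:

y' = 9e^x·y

Separating variables and integrating:
ln|y| = 9e^x + C

General solution: y = Ce^(9e^x)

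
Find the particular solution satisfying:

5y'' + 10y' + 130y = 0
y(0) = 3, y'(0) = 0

General solution: y = e^(-x)(C₁cos(5x) + C₂sin(5x))
Complex roots r = -1 ± 5i
Applying ICs: C₁ = 3, C₂ = 3/5
Particular solution: y = e^(-x)(3cos(5x) + (3/5)sin(5x))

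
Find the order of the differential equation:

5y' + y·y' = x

The order is 1 (highest derivative is of order 1).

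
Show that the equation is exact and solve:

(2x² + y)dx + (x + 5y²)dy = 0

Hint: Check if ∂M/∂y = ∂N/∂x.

Verify exactness: ∂M/∂y = ∂N/∂x ✓
Find F(x,y) such that ∂F/∂x = M, ∂F/∂y = N
Solution: 2x³/3 + xy + 5y³/3 = C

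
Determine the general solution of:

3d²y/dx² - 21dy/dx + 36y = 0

Characteristic equation: 3r² - 21r + 36 = 0
Divide by 3: r² - 7r + 12 = 0
Roots: r = 3, 4 (distinct real)
General solution: y = C₁e^(3x) + C₂e^(4x)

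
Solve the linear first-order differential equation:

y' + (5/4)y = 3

Using integrating factor method:

General solution: y = 12/5 + Ce^(-5x/4)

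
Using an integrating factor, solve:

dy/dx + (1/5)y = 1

Using integrating factor method:

General solution: y = 5 + Ce^(-x/5)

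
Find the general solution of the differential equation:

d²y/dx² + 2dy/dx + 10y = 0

Characteristic equation: r² + 2r + 10 = 0
Roots: r = -1 ± 3i (complex conjugates)
General solution: y = e^(-x)(C₁cos(3x) + C₂sin(3x))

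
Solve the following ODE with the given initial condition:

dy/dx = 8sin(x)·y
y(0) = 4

General solution: y = Ce^(-8cos(x))
Applying IC y(0) = 4:
Particular solution: y = 4e^(8(1-cos(x)))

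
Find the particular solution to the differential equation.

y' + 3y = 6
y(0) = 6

General solution: y = 2 + Ce^(-3x)
Applying y(0) = 6: C = 6 - 2 = 4
Particular solution: y = 2 + 4e^(-3x)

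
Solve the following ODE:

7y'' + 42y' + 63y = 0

Characteristic equation: 7r² + 42r + 63 = 0
Divide by 7: r² + 6r + 9 = 0
Factored: (r + 3)² = 0
Repeated root: r = -3
General solution: y = (C₁ + C₂x)e^(-3x)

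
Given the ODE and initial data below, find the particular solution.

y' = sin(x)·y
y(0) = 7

General solution: y = Ce^(-cos(x))
Applying IC y(0) = 7:
Particular solution: y = 7e^(1-cos(x))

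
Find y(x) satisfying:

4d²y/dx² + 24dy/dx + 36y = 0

Characteristic equation: 4r² + 24r + 36 = 0
Divide by 4: r² + 6r + 9 = 0
Factored: (r + 3)² = 0
Repeated root: r = -3
General solution: y = (C₁ + C₂x)e^(-3x)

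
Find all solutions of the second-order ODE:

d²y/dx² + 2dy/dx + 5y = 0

Characteristic equation: r² + 2r + 5 = 0
Roots: r = -1 ± 2i (complex conjugates)
General solution: y = e^(-x)(C₁cos(2x) + C₂sin(2x))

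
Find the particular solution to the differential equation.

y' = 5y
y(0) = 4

General solution: y = Ce^(5x)
Applying IC y(0) = 4:
Particular solution: y = 4e^(5x)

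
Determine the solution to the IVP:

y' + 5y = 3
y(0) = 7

General solution: y = 3/5 + Ce^(-5x)
Applying y(0) = 7: C = 7 - 3/5 = 32/5
Particular solution: y = 3/5 + (32/5)e^(-5x)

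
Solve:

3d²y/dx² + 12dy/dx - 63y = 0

Characteristic equation: 3r² + 12r - 63 = 0
Divide by 3: r² + 4r - 21 = 0
Roots: r = 3, -7 (distinct real)
General solution: y = C₁e^(3x) + C₂e^(-7x)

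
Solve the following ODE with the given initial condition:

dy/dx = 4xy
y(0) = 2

General solution: y = Ce^(2x²)
Applying IC y(0) = 2:
Particular solution: y = 2e^(2x²)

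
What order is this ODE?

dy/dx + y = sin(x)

The order is 1 (highest derivative is of order 1).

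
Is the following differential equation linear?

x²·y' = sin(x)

Yes. Linear (y and its derivatives appear to the first power only, no products of y terms)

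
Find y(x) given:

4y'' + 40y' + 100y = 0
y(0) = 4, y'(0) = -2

General solution: y = (C₁ + C₂x)e^(-5x)
Repeated root r = -5
Applying ICs: C₁ = 4, C₂ = 18
Particular solution: y = (4 + 18x)e^(-5x)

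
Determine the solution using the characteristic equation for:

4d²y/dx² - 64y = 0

Characteristic equation: 4r² - 64 = 0
Divide by 4: r² - 16 = 0
Roots: r = 4, -4 (distinct real)
General solution: y = C₁e^(4x) + C₂e^(-4x)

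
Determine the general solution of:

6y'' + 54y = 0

Characteristic equation: 6r² + 54 = 0
Divide by 6: r² + 9 = 0
Roots: r = ±3i (complex conjugates)
General solution: y = C₁cos(3x) + C₂sin(3x)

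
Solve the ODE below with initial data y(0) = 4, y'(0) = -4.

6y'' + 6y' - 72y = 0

General solution: y = C₁e^(3x) + C₂e^(-4x)
Applying ICs: C₁ = 12/7, C₂ = 16/7
Particular solution: y = (12/7)e^(3x) + (16/7)e^(-4x)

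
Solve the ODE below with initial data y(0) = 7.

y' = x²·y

General solution: y = Ce^(x³/3)
Applying IC y(0) = 7:
Particular solution: y = 7e^(x³/3)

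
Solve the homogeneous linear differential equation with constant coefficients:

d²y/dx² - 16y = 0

Characteristic equation: r² - 16 = 0
Roots: r = 4, -4 (distinct real)
General solution: y = C₁e^(4x) + C₂e^(-4x)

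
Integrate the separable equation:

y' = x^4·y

Separating variables and integrating:
ln|y| = x^5/5 + C

General solution: y = Ce^(x^5/5)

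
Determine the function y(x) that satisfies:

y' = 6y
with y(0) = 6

General solution: y = Ce^(6x)
Applying IC y(0) = 6:
Particular solution: y = 6e^(6x)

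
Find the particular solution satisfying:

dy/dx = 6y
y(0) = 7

General solution: y = Ce^(6x)
Applying IC y(0) = 7:
Particular solution: y = 7e^(6x)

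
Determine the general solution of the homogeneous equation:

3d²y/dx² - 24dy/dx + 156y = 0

Characteristic equation: 3r² - 24r + 156 = 0
Divide by 3: r² - 8r + 52 = 0
Roots: r = 4 ± 6i (complex conjugates)
General solution: y = e^(4x)(C₁cos(6x) + C₂sin(6x))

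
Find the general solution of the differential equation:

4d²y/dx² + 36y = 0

Characteristic equation: 4r² + 36 = 0
Divide by 4: r² + 9 = 0
Roots: r = ±3i (complex conjugates)
General solution: y = C₁cos(3x) + C₂sin(3x)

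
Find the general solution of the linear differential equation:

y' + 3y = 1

Using integrating factor method:

General solution: y = 1/3 + Ce^(-3x)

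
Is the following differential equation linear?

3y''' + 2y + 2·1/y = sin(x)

No. Nonlinear (1/y term)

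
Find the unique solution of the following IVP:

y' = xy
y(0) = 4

General solution: y = Ce^(x²/2)
Applying IC y(0) = 4:
Particular solution: y = 4e^(x²/2)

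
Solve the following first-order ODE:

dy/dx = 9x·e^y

Separating variables and integrating:
-e^(-y) = 9x²/2 + C

General solution: y = -ln(C - 9x²/2)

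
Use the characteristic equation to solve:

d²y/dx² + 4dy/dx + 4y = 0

Characteristic equation: r² + 4r + 4 = 0
Factored: (r + 2)² = 0
Repeated root: r = -2
General solution: y = (C₁ + C₂x)e^(-2x)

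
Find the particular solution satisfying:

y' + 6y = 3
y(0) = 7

General solution: y = 1/2 + Ce^(-6x)
Applying y(0) = 7: C = 7 - 1/2 = 13/2
Particular solution: y = 1/2 + (13/2)e^(-6x)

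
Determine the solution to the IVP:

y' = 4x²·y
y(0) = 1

General solution: y = Ce^(4x³/3)
Applying IC y(0) = 1:
Particular solution: y = e^(4x³/3)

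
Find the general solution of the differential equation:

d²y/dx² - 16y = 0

Characteristic equation: r² - 16 = 0
Roots: r = 4, -4 (distinct real)
General solution: y = C₁e^(4x) + C₂e^(-4x)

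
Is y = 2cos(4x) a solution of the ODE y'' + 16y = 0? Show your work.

Verification:
y'' = -32cos(4x)
y'' + 16y = 0 ✓

Yes, it is a solution.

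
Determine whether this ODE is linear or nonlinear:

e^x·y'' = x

Linear (y and its derivatives appear to the first power only, no products of y terms)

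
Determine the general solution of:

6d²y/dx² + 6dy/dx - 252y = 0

Characteristic equation: 6r² + 6r - 252 = 0
Divide by 6: r² + r - 42 = 0
Roots: r = 6, -7 (distinct real)
General solution: y = C₁e^(6x) + C₂e^(-7x)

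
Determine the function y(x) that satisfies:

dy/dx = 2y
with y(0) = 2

General solution: y = Ce^(2x)
Applying IC y(0) = 2:
Particular solution: y = 2e^(2x)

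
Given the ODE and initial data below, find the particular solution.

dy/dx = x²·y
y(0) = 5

General solution: y = Ce^(x³/3)
Applying IC y(0) = 5:
Particular solution: y = 5e^(x³/3)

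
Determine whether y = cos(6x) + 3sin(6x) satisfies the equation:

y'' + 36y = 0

Verification:
y'' = -36cos(6x) - 108sin(6x)
y'' + 36y = 0 ✓

Yes, it is a solution.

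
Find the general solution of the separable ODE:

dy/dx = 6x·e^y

Separating variables and integrating:
-e^(-y) = 3x² + C

General solution: y = -ln(C - 3x²)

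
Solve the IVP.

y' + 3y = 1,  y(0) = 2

General solution: y = 1/3 + Ce^(-3x)
Applying y(0) = 2: C = 2 - 1/3 = 5/3
Particular solution: y = 1/3 + (5/3)e^(-3x)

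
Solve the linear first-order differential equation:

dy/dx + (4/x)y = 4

Using integrating factor method:

General solution: y = (4/5)x + Cx^(-4)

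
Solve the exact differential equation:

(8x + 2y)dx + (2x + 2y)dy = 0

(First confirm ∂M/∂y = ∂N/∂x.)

Verify exactness: ∂M/∂y = ∂N/∂x ✓
Find F(x,y) such that ∂F/∂x = M, ∂F/∂y = N
Solution: 4x² + 2xy + y² = C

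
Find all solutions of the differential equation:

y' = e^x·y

Separating variables and integrating:
ln|y| = e^x + C

General solution: y = Ce^(e^x)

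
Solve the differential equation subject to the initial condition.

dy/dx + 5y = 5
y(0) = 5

General solution: y = 1 + Ce^(-5x)
Applying y(0) = 5: C = 5 - 1 = 4
Particular solution: y = 1 + 4e^(-5x)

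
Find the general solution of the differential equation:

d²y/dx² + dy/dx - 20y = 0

Characteristic equation: r² + r - 20 = 0
Roots: r = 4, -5 (distinct real)
General solution: y = C₁e^(4x) + C₂e^(-5x)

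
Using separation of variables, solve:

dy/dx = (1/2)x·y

Separating variables and integrating:
ln|y| = x^2/4 + C

General solution: y = Ce^(x^2/4)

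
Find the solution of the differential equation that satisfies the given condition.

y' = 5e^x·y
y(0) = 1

General solution: y = Ce^(5e^x)
Applying IC y(0) = 1:
Particular solution: y = e^(5(e^x - 1))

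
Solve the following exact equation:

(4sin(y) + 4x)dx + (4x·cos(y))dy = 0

Verify exactness: ∂M/∂y = ∂N/∂x ✓
Find F(x,y) such that ∂F/∂x = M, ∂F/∂y = N
Solution: 4x·sin(y) + 2x² = C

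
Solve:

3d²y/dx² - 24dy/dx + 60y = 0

Characteristic equation: 3r² - 24r + 60 = 0
Divide by 3: r² - 8r + 20 = 0
Roots: r = 4 ± 2i (complex conjugates)
General solution: y = e^(4x)(C₁cos(2x) + C₂sin(2x))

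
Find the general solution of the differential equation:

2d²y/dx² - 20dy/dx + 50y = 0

Characteristic equation: 2r² - 20r + 50 = 0
Divide by 2: r² - 10r + 25 = 0
Factored: (r - 5)² = 0
Repeated root: r = 5
General solution: y = (C₁ + C₂x)e^(5x)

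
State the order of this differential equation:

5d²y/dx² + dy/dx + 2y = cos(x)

The order is 2 (highest derivative is of order 2).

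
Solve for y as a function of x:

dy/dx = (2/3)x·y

Separating variables and integrating:
ln|y| = x^2/3 + C

General solution: y = Ce^(x^2/3)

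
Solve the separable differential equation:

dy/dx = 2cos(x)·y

Separating variables and integrating:
ln|y| = 2sin(x) + C

General solution: y = Ce^(2sin(x))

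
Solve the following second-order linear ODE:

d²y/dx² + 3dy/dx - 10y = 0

Characteristic equation: r² + 3r - 10 = 0
Roots: r = 2, -5 (distinct real)
General solution: y = C₁e^(2x) + C₂e^(-5x)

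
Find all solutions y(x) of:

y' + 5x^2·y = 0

Using integrating factor method:

General solution: y = Ce^(-5x^3/3)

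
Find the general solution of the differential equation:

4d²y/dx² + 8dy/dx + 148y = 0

Characteristic equation: 4r² + 8r + 148 = 0
Divide by 4: r² + 2r + 37 = 0
Roots: r = -1 ± 6i (complex conjugates)
General solution: y = e^(-x)(C₁cos(6x) + C₂sin(6x))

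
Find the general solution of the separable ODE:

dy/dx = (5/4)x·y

Separating variables and integrating:
ln|y| = 5x^2/8 + C

General solution: y = Ce^(5x^2/8)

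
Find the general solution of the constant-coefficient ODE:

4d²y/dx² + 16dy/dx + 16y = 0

Characteristic equation: 4r² + 16r + 16 = 0
Divide by 4: r² + 4r + 4 = 0
Factored: (r + 2)² = 0
Repeated root: r = -2
General solution: y = (C₁ + C₂x)e^(-2x)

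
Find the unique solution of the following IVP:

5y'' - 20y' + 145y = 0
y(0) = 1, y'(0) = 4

General solution: y = e^(2x)(C₁cos(5x) + C₂sin(5x))
Complex roots r = 2 ± 5i
Applying ICs: C₁ = 1, C₂ = 2/5
Particular solution: y = e^(2x)(cos(5x) + (2/5)sin(5x))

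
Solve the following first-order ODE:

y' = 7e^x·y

Separating variables and integrating:
ln|y| = 7e^x + C

General solution: y = Ce^(7e^x)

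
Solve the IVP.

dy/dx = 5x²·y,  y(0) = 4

General solution: y = Ce^(5x³/3)
Applying IC y(0) = 4:
Particular solution: y = 4e^(5x³/3)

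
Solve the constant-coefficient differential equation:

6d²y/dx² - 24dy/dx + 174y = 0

Characteristic equation: 6r² - 24r + 174 = 0
Divide by 6: r² - 4r + 29 = 0
Roots: r = 2 ± 5i (complex conjugates)
General solution: y = e^(2x)(C₁cos(5x) + C₂sin(5x))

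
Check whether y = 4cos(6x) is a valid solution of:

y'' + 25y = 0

Verification:
y'' = -144cos(6x)
y'' + 25y ≠ 0 (frequency mismatch: got 36 instead of 25)

No, it is not a solution.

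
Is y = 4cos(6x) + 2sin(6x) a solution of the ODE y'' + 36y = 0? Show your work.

Verification:
y'' = -144cos(6x) - 72sin(6x)
y'' + 36y = 0 ✓

Yes, it is a solution.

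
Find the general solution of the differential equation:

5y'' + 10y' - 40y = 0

Characteristic equation: 5r² + 10r - 40 = 0
Divide by 5: r² + 2r - 8 = 0
Roots: r = 2, -4 (distinct real)
General solution: y = C₁e^(2x) + C₂e^(-4x)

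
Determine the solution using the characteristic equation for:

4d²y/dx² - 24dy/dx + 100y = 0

Characteristic equation: 4r² - 24r + 100 = 0
Divide by 4: r² - 6r + 25 = 0
Roots: r = 3 ± 4i (complex conjugates)
General solution: y = e^(3x)(C₁cos(4x) + C₂sin(4x))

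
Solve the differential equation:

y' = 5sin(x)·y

Separating variables and integrating:
ln|y| = -5cos(x) + C

General solution: y = Ce^(-5cos(x))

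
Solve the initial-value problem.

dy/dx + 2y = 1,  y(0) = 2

General solution: y = 1/2 + Ce^(-2x)
Applying y(0) = 2: C = 2 - 1/2 = 3/2
Particular solution: y = 1/2 + (3/2)e^(-2x)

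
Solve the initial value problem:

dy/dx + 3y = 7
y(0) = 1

General solution: y = 7/3 + Ce^(-3x)
Applying y(0) = 1: C = 1 - 7/3 = -4/3
Particular solution: y = 7/3 - (4/3)e^(-3x)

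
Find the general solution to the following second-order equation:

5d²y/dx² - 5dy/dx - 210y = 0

Characteristic equation: 5r² - 5r - 210 = 0
Divide by 5: r² - r - 42 = 0
Roots: r = 7, -6 (distinct real)
General solution: y = C₁e^(7x) + C₂e^(-6x)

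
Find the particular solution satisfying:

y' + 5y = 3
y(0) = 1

General solution: y = 3/5 + Ce^(-5x)
Applying y(0) = 1: C = 1 - 3/5 = 2/5
Particular solution: y = 3/5 + (2/5)e^(-5x)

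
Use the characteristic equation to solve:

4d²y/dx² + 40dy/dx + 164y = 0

Characteristic equation: 4r² + 40r + 164 = 0
Divide by 4: r² + 10r + 41 = 0
Roots: r = -5 ± 4i (complex conjugates)
General solution: y = e^(-5x)(C₁cos(4x) + C₂sin(4x))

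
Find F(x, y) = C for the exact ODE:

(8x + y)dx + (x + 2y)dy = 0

Verify exactness: ∂M/∂y = ∂N/∂x ✓
Find F(x,y) such that ∂F/∂x = M, ∂F/∂y = N
Solution: 4x² + xy + y² = C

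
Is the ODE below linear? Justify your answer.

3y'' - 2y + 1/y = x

No. Nonlinear (1/y term)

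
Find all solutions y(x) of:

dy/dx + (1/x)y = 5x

Using integrating factor method:

General solution: y = (5/3)x^2 + C/x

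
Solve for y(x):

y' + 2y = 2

Using integrating factor method:

General solution: y = 1 + Ce^(-2x)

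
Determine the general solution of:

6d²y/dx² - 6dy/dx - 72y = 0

Characteristic equation: 6r² - 6r - 72 = 0
Divide by 6: r² - r - 12 = 0
Roots: r = 4, -3 (distinct real)
General solution: y = C₁e^(4x) + C₂e^(-3x)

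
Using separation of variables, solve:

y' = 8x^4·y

Separating variables and integrating:
ln|y| = 8x^5/5 + C

General solution: y = Ce^(8x^5/5)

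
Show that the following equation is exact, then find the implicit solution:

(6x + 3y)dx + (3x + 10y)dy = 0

Verify exactness: ∂M/∂y = ∂N/∂x ✓
Find F(x,y) such that ∂F/∂x = M, ∂F/∂y = N
Solution: 3x² + 3xy + 5y² = C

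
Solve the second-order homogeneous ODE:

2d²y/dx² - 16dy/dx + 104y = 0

Characteristic equation: 2r² - 16r + 104 = 0
Divide by 2: r² - 8r + 52 = 0
Roots: r = 4 ± 6i (complex conjugates)
General solution: y = e^(4x)(C₁cos(6x) + C₂sin(6x))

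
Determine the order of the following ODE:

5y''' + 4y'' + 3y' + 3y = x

The order is 3 (highest derivative is of order 3).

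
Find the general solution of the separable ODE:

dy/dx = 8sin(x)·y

Separating variables and integrating:
ln|y| = -8cos(x) + C

General solution: y = Ce^(-8cos(x))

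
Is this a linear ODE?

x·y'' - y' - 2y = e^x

Yes. Linear (y and its derivatives appear to the first power only, no products of y terms)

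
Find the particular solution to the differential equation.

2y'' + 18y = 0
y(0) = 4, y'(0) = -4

General solution: y = C₁cos(3x) + C₂sin(3x)
Complex roots r = ±3i
Applying ICs: C₁ = 4, C₂ = -4/3
Particular solution: y = 4cos(3x) - (4/3)sin(3x)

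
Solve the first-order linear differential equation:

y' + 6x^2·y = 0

Using integrating factor method:

General solution: y = Ce^(-2x^3)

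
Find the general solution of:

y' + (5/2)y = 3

Using integrating factor method:

General solution: y = 6/5 + Ce^(-5x/2)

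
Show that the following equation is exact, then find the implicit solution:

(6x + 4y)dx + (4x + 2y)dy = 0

Verify exactness: ∂M/∂y = ∂N/∂x ✓
Find F(x,y) such that ∂F/∂x = M, ∂F/∂y = N
Solution: 3x² + 4xy + y² = C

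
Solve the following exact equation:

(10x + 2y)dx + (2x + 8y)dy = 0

Verify exactness: ∂M/∂y = ∂N/∂x ✓
Find F(x,y) such that ∂F/∂x = M, ∂F/∂y = N
Solution: 5x² + 2xy + 4y² = C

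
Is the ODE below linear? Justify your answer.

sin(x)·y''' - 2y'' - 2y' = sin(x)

Yes. Linear (y and its derivatives appear to the first power only, no products of y terms)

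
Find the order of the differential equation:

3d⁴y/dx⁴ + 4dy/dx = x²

The order is 4 (highest derivative is of order 4).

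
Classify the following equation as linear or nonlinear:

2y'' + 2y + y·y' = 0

Nonlinear (product y·y')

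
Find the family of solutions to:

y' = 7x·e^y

Separating variables and integrating:
-e^(-y) = 7x²/2 + C

General solution: y = -ln(C - 7x²/2)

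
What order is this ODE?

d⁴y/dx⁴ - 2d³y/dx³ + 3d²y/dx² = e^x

The order is 4 (highest derivative is of order 4).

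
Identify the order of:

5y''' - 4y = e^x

The order is 3 (highest derivative is of order 3).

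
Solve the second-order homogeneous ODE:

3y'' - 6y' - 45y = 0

Characteristic equation: 3r² - 6r - 45 = 0
Divide by 3: r² - 2r - 15 = 0
Roots: r = 5, -3 (distinct real)
General solution: y = C₁e^(5x) + C₂e^(-3x)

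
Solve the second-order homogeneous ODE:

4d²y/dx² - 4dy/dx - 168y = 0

Characteristic equation: 4r² - 4r - 168 = 0
Divide by 4: r² - r - 42 = 0
Roots: r = 7, -6 (distinct real)
General solution: y = C₁e^(7x) + C₂e^(-6x)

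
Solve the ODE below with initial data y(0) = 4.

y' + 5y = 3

General solution: y = 3/5 + Ce^(-5x)
Applying y(0) = 4: C = 4 - 3/5 = 17/5
Particular solution: y = 3/5 + (17/5)e^(-5x)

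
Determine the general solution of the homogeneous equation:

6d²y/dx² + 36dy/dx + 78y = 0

Characteristic equation: 6r² + 36r + 78 = 0
Divide by 6: r² + 6r + 13 = 0
Roots: r = -3 ± 2i (complex conjugates)
General solution: y = e^(-3x)(C₁cos(2x) + C₂sin(2x))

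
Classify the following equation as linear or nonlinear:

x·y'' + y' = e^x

Linear (y and its derivatives appear to the first power only, no products of y terms)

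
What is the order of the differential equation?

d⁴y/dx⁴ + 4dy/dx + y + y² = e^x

The order is 4 (highest derivative is of order 4).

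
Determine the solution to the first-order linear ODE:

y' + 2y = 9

Using integrating factor method:

General solution: y = 9/2 + Ce^(-2x)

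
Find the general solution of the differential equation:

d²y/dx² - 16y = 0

Characteristic equation: r² - 16 = 0
Roots: r = 4, -4 (distinct real)
General solution: y = C₁e^(4x) + C₂e^(-4x)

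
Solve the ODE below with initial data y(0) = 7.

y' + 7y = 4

General solution: y = 4/7 + Ce^(-7x)
Applying y(0) = 7: C = 7 - 4/7 = 45/7
Particular solution: y = 4/7 + (45/7)e^(-7x)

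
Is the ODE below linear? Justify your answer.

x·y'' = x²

Yes. Linear (y and its derivatives appear to the first power only, no products of y terms)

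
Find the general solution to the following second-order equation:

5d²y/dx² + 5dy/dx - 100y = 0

Characteristic equation: 5r² + 5r - 100 = 0
Divide by 5: r² + r - 20 = 0
Roots: r = 4, -5 (distinct real)
General solution: y = C₁e^(4x) + C₂e^(-5x)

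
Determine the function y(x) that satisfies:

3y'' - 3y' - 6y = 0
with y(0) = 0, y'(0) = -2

General solution: y = C₁e^(2x) + C₂e^(-x)
Applying ICs: C₁ = -2/3, C₂ = 2/3
Particular solution: y = -(2/3)e^(2x) + (2/3)e^(-x)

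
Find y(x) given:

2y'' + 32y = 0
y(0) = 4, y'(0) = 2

General solution: y = C₁cos(4x) + C₂sin(4x)
Complex roots r = ±4i
Applying ICs: C₁ = 4, C₂ = 1/2
Particular solution: y = 4cos(4x) + (1/2)sin(4x)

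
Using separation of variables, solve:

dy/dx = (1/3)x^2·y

Separating variables and integrating:
ln|y| = x^3/9 + C

General solution: y = Ce^(x^3/9)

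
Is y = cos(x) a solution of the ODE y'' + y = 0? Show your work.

Verification:
y'' = -cos(x)
y'' + y = 0 ✓

Yes, it is a solution.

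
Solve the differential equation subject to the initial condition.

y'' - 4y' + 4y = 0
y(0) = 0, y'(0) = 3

General solution: y = (C₁ + C₂x)e^(2x)
Repeated root r = 2
Applying ICs: C₁ = 0, C₂ = 3
Particular solution: y = 3xe^(2x)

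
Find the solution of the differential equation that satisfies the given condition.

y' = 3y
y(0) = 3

General solution: y = Ce^(3x)
Applying IC y(0) = 3:
Particular solution: y = 3e^(3x)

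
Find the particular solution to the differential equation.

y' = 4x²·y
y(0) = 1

General solution: y = Ce^(4x³/3)
Applying IC y(0) = 1:
Particular solution: y = e^(4x³/3)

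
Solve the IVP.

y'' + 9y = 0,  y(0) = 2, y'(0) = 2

General solution: y = C₁cos(3x) + C₂sin(3x)
Complex roots r = ±3i
Applying ICs: C₁ = 2, C₂ = 2/3
Particular solution: y = 2cos(3x) + (2/3)sin(3x)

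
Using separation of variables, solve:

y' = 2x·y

Separating variables and integrating:
ln|y| = x^2 + C

General solution: y = Ce^(x^2)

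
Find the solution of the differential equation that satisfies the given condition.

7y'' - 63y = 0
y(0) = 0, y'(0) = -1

General solution: y = C₁e^(3x) + C₂e^(-3x)
Applying ICs: C₁ = -1/6, C₂ = 1/6
Particular solution: y = -(1/6)e^(3x) + (1/6)e^(-3x)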